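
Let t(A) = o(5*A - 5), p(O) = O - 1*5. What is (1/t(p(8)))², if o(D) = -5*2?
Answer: 1/100 ≈ 0.010000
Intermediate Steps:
o(D) = -10
p(O) = -5 + O (p(O) = O - 5 = -5 + O)
t(A) = -10
(1/t(p(8)))² = (1/(-10))² = (-⅒)² = 1/100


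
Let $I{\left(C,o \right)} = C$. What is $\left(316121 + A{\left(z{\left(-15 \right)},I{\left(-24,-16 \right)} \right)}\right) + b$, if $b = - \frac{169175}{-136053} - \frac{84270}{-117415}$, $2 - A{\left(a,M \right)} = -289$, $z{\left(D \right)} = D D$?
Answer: $\frac{1010921279288575}{3194932599} \approx 3.1641 \cdot 10^{5}$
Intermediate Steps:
$z{\left(D \right)} = D^{2}$
$A{\left(a,M \right)} = 291$ ($A{\left(a,M \right)} = 2 - -289 = 2 + 289 = 291$)
$b = \frac{6265773787}{3194932599}$ ($b = \left(-169175\right) \left(- \frac{1}{136053}\right) - - \frac{16854}{23483} = \frac{169175}{136053} + \frac{16854}{23483} = \frac{6265773787}{3194932599} \approx 1.9612$)
$\left(316121 + A{\left(z{\left(-15 \right)},I{\left(-24,-16 \right)} \right)}\right) + b = \left(316121 + 291\right) + \frac{6265773787}{3194932599} = 316412 + \frac{6265773787}{3194932599} = \frac{1010921279288575}{3194932599}$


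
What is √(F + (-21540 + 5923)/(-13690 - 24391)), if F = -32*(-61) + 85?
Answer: 97*√314015926/38081 ≈ 45.138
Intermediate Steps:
F = 2037 (F = 1952 + 85 = 2037)
√(F + (-21540 + 5923)/(-13690 - 24391)) = √(2037 + (-21540 + 5923)/(-13690 - 24391)) = √(2037 - 15617/(-38081)) = √(2037 - 15617*(-1/38081)) = √(2037 + 15617/38081) = √(77586614/38081) = 97*√314015926/38081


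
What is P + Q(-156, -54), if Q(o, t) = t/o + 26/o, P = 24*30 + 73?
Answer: 30934/39 ≈ 793.18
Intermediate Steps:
P = 793 (P = 720 + 73 = 793)
Q(o, t) = 26/o + t/o
P + Q(-156, -54) = 793 + (26 - 54)/(-156) = 793 - 1/156*(-28) = 793 + 7/39 = 30934/39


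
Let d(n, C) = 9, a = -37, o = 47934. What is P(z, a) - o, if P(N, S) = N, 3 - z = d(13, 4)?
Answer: -47940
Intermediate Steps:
z = -6 (z = 3 - 1*9 = 3 - 9 = -6)
P(z, a) - o = -6 - 1*47934 = -6 - 47934 = -47940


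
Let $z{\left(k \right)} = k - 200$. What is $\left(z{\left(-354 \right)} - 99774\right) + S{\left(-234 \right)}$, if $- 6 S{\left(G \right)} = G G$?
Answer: $-109454$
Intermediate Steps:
$S{\left(G \right)} = - \frac{G^{2}}{6}$ ($S{\left(G \right)} = - \frac{G G}{6} = - \frac{G^{2}}{6}$)
$z{\left(k \right)} = -200 + k$ ($z{\left(k \right)} = k - 200 = -200 + k$)
$\left(z{\left(-354 \right)} - 99774\right) + S{\left(-234 \right)} = \left(\left(-200 - 354\right) - 99774\right) - \frac{\left(-234\right)^{2}}{6} = \left(-554 - 99774\right) - 9126 = -100328 - 9126 = -109454$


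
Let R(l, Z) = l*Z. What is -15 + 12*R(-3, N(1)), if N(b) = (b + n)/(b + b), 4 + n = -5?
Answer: 129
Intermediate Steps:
n = -9 (n = -4 - 5 = -9)
N(b) = (-9 + b)/(2*b) (N(b) = (b - 9)/(b + b) = (-9 + b)/((2*b)) = (-9 + b)*(1/(2*b)) = (-9 + b)/(2*b))
R(l, Z) = Z*l
-15 + 12*R(-3, N(1)) = -15 + 12*(((½)*(-9 + 1)/1)*(-3)) = -15 + 12*(((½)*1*(-8))*(-3)) = -15 + 12*(-4*(-3)) = -15 + 12*12 = -15 + 144 = 129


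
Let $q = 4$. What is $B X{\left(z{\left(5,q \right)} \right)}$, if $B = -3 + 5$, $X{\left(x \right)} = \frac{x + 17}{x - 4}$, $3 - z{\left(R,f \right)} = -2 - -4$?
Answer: $-12$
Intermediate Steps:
$z{\left(R,f \right)} = 1$ ($z{\left(R,f \right)} = 3 - \left(-2 - -4\right) = 3 - \left(-2 + 4\right) = 3 - 2 = 1$)
$X{\left(x \right)} = \frac{17 + x}{-4 + x}$
$B = 2$
$B X{\left(z{\left(5,q \right)} \right)} = 2 \frac{17 + 1}{-4 + 1} = 2 \frac{1}{-3} \cdot 18 = 2 \left(\left(- \frac{1}{3}\right) 18\right) = 2 \left(-6\right) = -12$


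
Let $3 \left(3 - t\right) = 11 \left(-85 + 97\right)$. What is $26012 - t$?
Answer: $26053$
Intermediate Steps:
$t = -41$ ($t = 3 - \frac{11 \left(-85 + 97\right)}{3} = 3 - \frac{11 \cdot 12}{3} = 3 - 44 = -41$)
$26012 - t = 26012 - -41 = 26012 + 41 = 26053$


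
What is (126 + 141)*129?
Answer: 34443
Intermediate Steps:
(126 + 141)*129 = 267*129 = 34443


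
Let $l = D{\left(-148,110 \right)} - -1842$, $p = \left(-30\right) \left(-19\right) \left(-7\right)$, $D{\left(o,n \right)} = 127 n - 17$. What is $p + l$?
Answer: $11805$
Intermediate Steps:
$D{\left(o,n \right)} = -17 + 127 n$
$p = -3990$ ($p = 570 \left(-7\right) = -3990$)
$l = 15795$ ($l = \left(-17 + 127 \cdot 110\right) - -1842 = \left(-17 + 13970\right) + 1842 = 13953 + 1842 = 15795$)
$p + l = -3990 + 15795 = 11805$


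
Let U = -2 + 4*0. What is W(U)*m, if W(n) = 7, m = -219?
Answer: -1533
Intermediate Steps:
U = -2 (U = -2 + 0 = -2)
W(U)*m = 7*(-219) = -1533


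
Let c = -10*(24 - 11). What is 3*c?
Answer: -390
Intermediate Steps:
c = -130 (c = -10*13 = -130)
3*c = 3*(-130) = -390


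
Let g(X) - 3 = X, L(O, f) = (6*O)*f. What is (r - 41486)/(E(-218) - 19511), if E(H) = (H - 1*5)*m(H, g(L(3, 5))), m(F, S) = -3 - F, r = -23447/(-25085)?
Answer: 1040652863/1692133760 ≈ 0.61499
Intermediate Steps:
L(O, f) = 6*O*f
g(X) = 3 + X
r = 23447/25085 (r = -23447*(-1/25085) = 23447/25085 ≈ 0.93470)
E(H) = (-5 + H)*(-3 - H) (E(H) = (H - 1*5)*(-3 - H) = (H - 5)*(-3 - H) = (-5 + H)*(-3 - H))
(r - 41486)/(E(-218) - 19511) = (23447/25085 - 41486)/(-(-5 - 218)*(3 - 218) - 19511) = -1040652863/(25085*(-1*(-223)*(-215) - 19511)) = -1040652863/(25085*(-47945 - 19511)) = -1040652863/25085/(-67456) = -1040652863/25085*(-1/67456) = 1040652863/1692133760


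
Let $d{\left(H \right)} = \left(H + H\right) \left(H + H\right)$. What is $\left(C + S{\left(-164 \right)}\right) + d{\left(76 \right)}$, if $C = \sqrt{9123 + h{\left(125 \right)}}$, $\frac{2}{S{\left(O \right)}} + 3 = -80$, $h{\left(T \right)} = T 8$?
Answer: $\frac{1917630}{83} + \sqrt{10123} \approx 23205.0$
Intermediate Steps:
$d{\left(H \right)} = 4 H^{2}$ ($d{\left(H \right)} = 2 H 2 H = 4 H^{2}$)
$h{\left(T \right)} = 8 T$
$S{\left(O \right)} = - \frac{2}{83}$ ($S{\left(O \right)} = \frac{2}{-3 - 80} = \frac{2}{-83} = 2 \left(- \frac{1}{83}\right) = - \frac{2}{83}$)
$C = \sqrt{10123}$ ($C = \sqrt{9123 + 8 \cdot 125} = \sqrt{9123 + 1000} = \sqrt{10123} \approx 100.61$)
$\left(C + S{\left(-164 \right)}\right) + d{\left(76 \right)} = \left(\sqrt{10123} - \frac{2}{83}\right) + 4 \cdot 76^{2} = \left(- \frac{2}{83} + \sqrt{10123}\right) + 4 \cdot 5776 = \left(- \frac{2}{83} + \sqrt{10123}\right) + 23104 = \frac{1917630}{83} + \sqrt{10123}$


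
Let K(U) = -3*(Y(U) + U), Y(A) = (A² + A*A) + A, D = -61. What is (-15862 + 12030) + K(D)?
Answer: -25792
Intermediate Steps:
Y(A) = A + 2*A² (Y(A) = (A² + A²) + A = 2*A² + A = A + 2*A²)
K(U) = -3*U - 3*U*(1 + 2*U) (K(U) = -3*(U*(1 + 2*U) + U) = -3*(U + U*(1 + 2*U)) = -3*U - 3*U*(1 + 2*U))
(-15862 + 12030) + K(D) = (-15862 + 12030) + 6*(-61)*(-1 - 1*(-61)) = -3832 + 6*(-61)*(-1 + 61) = -3832 + 6*(-61)*60 = -3832 - 21960 = -25792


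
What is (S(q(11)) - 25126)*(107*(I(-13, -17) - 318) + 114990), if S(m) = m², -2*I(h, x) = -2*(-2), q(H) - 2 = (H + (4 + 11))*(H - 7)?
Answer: -1121617500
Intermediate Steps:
q(H) = 2 + (-7 + H)*(15 + H) (q(H) = 2 + (H + (4 + 11))*(H - 7) = 2 + (H + 15)*(-7 + H) = 2 + (15 + H)*(-7 + H) = 2 + (-7 + H)*(15 + H))
I(h, x) = -2 (I(h, x) = -(-1)*(-2) = -½*4 = -2)
(S(q(11)) - 25126)*(107*(I(-13, -17) - 318) + 114990) = ((-103 + 11² + 8*11)² - 25126)*(107*(-2 - 318) + 114990) = ((-103 + 121 + 88)² - 25126)*(107*(-320) + 114990) = (106² - 25126)*(-34240 + 114990) = (11236 - 25126)*80750 = -13890*80750 = -1121617500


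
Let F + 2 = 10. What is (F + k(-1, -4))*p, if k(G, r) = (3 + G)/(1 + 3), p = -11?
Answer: -187/2 ≈ -93.500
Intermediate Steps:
F = 8 (F = -2 + 10 = 8)
k(G, r) = ¾ + G/4 (k(G, r) = (3 + G)/4 = (3 + G)*(¼) = ¾ + G/4)
(F + k(-1, -4))*p = (8 + (¾ + (¼)*(-1)))*(-11) = (8 + (¾ - ¼))*(-11) = (8 + ½)*(-11) = (17/2)*(-11) = -187/2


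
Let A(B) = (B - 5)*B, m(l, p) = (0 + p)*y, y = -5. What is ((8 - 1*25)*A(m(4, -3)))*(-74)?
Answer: 188700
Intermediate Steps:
m(l, p) = -5*p (m(l, p) = (0 + p)*(-5) = p*(-5) = -5*p)
A(B) = B*(-5 + B) (A(B) = (-5 + B)*B = B*(-5 + B))
((8 - 1*25)*A(m(4, -3)))*(-74) = ((8 - 1*25)*((-5*(-3))*(-5 - 5*(-3))))*(-74) = ((8 - 25)*(15*(-5 + 15)))*(-74) = -255*10*(-74) = -17*150*(-74) = -2550*(-74) = 188700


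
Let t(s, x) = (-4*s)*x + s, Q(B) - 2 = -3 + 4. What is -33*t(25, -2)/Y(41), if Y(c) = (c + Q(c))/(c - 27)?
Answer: -4725/2 ≈ -2362.5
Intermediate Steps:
Q(B) = 3 (Q(B) = 2 + (-3 + 4) = 2 + 1 = 3)
t(s, x) = s - 4*s*x (t(s, x) = -4*s*x + s = s - 4*s*x)
Y(c) = (3 + c)/(-27 + c) (Y(c) = (c + 3)/(c - 27) = (3 + c)/(-27 + c))
-33*t(25, -2)/Y(41) = -33*25*(1 - 4*(-2))/((3 + 41)/(-27 + 41)) = -33*25*(1 + 8)/(44/14) = -33*25*9/((1/14)*44) = -7425/22/7 = -7425*7/22 = -33*1575/22 = -4725/2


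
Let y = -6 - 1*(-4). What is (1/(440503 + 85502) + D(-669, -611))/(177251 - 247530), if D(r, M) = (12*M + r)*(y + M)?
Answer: -2579850961066/36967105395 ≈ -69.788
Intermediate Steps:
y = -2 (y = -6 + 4 = -2)
D(r, M) = (-2 + M)*(r + 12*M) (D(r, M) = (12*M + r)*(-2 + M) = (r + 12*M)*(-2 + M) = (-2 + M)*(r + 12*M))
(1/(440503 + 85502) + D(-669, -611))/(177251 - 247530) = (1/(440503 + 85502) + (-24*(-611) - 2*(-669) + 12*(-611)² - 611*(-669)))/(177251 - 247530) = (1/526005 + (14664 + 1338 + 12*373321 + 408759))/(-70279) = (1/526005 + (14664 + 1338 + 4479852 + 408759))*(-1/70279) = (1/526005 + 4904613)*(-1/70279) = (2579850961066/526005)*(-1/70279) = -2579850961066/36967105395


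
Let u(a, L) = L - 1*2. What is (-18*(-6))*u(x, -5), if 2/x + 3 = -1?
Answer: -756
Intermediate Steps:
x = -1/2 (x = 2/(-3 - 1) = 2/(-4) = 2*(-1/4) = -1/2 ≈ -0.50000)
u(a, L) = -2 + L (u(a, L) = L - 2 = -2 + L)
(-18*(-6))*u(x, -5) = (-18*(-6))*(-2 - 5) = 108*(-7) = -756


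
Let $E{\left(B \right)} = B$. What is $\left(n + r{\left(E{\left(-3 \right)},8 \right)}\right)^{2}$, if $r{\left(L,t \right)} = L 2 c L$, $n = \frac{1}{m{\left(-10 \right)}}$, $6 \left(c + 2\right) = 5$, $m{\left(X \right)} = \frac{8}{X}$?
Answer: $\frac{7921}{16} \approx 495.06$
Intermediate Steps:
$c = - \frac{7}{6}$ ($c = -2 + \frac{1}{6} \cdot 5 = -2 + \frac{5}{6} = - \frac{7}{6} \approx -1.1667$)
$n = - \frac{5}{4}$ ($n = \frac{1}{8 \frac{1}{-10}} = \frac{1}{8 \left(- \frac{1}{10}\right)} = \frac{1}{- \frac{4}{5}} = - \frac{5}{4} \approx -1.25$)
$r{\left(L,t \right)} = - \frac{7 L^{2}}{3}$ ($r{\left(L,t \right)} = L 2 \left(- \frac{7}{6}\right) L = 2 L \left(- \frac{7}{6}\right) L = - \frac{7 L}{3} L = - \frac{7 L^{2}}{3}$)
$\left(n + r{\left(E{\left(-3 \right)},8 \right)}\right)^{2} = \left(- \frac{5}{4} - \frac{7 \left(-3\right)^{2}}{3}\right)^{2} = \left(- \frac{5}{4} - 21\right)^{2} = \left(- \frac{89}{4}\right)^{2} = \frac{7921}{16}$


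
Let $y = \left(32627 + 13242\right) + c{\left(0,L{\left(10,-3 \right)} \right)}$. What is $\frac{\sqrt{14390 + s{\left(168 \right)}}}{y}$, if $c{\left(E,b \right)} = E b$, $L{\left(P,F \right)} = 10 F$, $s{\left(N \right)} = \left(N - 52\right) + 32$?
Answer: $\frac{\sqrt{14538}}{45869} \approx 0.0026287$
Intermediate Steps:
$s{\left(N \right)} = -20 + N$ ($s{\left(N \right)} = \left(-52 + N\right) + 32 = -20 + N$)
$y = 45869$ ($y = \left(32627 + 13242\right) + 0 \cdot 10 \left(-3\right) = 45869 + 0 \left(-30\right) = 45869 + 0 = 45869$)
$\frac{\sqrt{14390 + s{\left(168 \right)}}}{y} = \frac{\sqrt{14390 + \left(-20 + 168\right)}}{45869} = \sqrt{14390 + 148} \cdot \frac{1}{45869} = \sqrt{14538} \cdot \frac{1}{45869} = \frac{\sqrt{14538}}{45869}$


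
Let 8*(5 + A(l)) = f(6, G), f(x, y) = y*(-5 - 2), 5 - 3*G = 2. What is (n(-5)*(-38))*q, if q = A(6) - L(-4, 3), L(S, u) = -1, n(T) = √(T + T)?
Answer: 741*I*√10/4 ≈ 585.81*I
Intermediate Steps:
G = 1 (G = 5/3 - ⅓*2 = 5/3 - ⅔ = 1)
n(T) = √2*√T (n(T) = √(2*T) = √2*√T)
f(x, y) = -7*y (f(x, y) = y*(-7) = -7*y)
A(l) = -47/8 (A(l) = -5 + (-7*1)/8 = -5 + (⅛)*(-7) = -5 - 7/8 = -47/8)
q = -39/8 (q = -47/8 - 1*(-1) = -47/8 + 1 = -39/8 ≈ -4.8750)
(n(-5)*(-38))*q = ((√2*√(-5))*(-38))*(-39/8) = ((√2*(I*√5))*(-38))*(-39/8) = ((I*√10)*(-38))*(-39/8) = -38*I*√10*(-39/8) = 741*I*√10/4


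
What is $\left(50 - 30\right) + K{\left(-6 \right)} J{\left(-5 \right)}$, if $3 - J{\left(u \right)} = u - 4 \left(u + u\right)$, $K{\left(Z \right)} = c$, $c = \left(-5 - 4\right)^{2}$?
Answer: $-2572$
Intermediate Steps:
$c = 81$ ($c = \left(-9\right)^{2} = 81$)
$K{\left(Z \right)} = 81$
$J{\left(u \right)} = 3 + 7 u$ ($J{\left(u \right)} = 3 - \left(u - 4 \left(u + u\right)\right) = 3 - \left(u - 4 \cdot 2 u\right) = 3 - \left(u - 8 u\right) = 3 - - 7 u = 3 + 7 u$)
$\left(50 - 30\right) + K{\left(-6 \right)} J{\left(-5 \right)} = \left(50 - 30\right) + 81 \left(3 + 7 \left(-5\right)\right) = 20 + 81 \left(3 - 35\right) = 20 + 81 \left(-32\right) = 20 - 2592 = -2572$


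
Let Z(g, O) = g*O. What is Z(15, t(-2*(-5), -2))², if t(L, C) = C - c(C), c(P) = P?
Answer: 0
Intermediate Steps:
t(L, C) = 0 (t(L, C) = C - C = 0)
Z(g, O) = O*g
Z(15, t(-2*(-5), -2))² = (0*15)² = 0² = 0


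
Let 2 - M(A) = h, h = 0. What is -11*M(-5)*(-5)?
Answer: 110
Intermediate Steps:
M(A) = 2 (M(A) = 2 - 1*0 = 2 + 0 = 2)
-11*M(-5)*(-5) = -11*2*(-5) = -22*(-5) = 110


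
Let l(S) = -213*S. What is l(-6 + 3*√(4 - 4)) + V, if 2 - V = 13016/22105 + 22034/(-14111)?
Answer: 399565671194/311923655 ≈ 1281.0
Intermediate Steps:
V = 927240104/311923655 (V = 2 - (13016/22105 + 22034/(-14111)) = 2 - (13016*(1/22105) + 22034*(-1/14111)) = 2 - (13016/22105 - 22034/14111) = 2 - 1*(-303392794/311923655) = 2 + 303392794/311923655 = 927240104/311923655 ≈ 2.9727)
l(-6 + 3*√(4 - 4)) + V = -213*(-6 + 3*√(4 - 4)) + 927240104/311923655 = -213*(-6 + 3*√0) + 927240104/311923655 = -213*(-6 + 3*0) + 927240104/311923655 = -213*(-6 + 0) + 927240104/311923655 = -213*(-6) + 927240104/311923655 = 1278 + 927240104/311923655 = 399565671194/311923655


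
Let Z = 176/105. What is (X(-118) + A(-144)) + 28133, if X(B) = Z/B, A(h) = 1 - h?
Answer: 175182122/6195 ≈ 28278.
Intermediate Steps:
Z = 176/105 (Z = 176*(1/105) = 176/105 ≈ 1.6762)
X(B) = 176/(105*B)
(X(-118) + A(-144)) + 28133 = ((176/105)/(-118) + (1 - 1*(-144))) + 28133 = ((176/105)*(-1/118) + (1 + 144)) + 28133 = (-88/6195 + 145) + 28133 = 898187/6195 + 28133 = 175182122/6195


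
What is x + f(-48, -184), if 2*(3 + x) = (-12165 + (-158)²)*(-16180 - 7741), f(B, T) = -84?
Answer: -306165053/2 ≈ -1.5308e+8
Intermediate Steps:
x = -306164885/2 (x = -3 + ((-12165 + (-158)²)*(-16180 - 7741))/2 = -3 + ((-12165 + 24964)*(-23921))/2 = -3 + (12799*(-23921))/2 = -3 + (½)*(-306164879) = -3 - 306164879/2 = -306164885/2 ≈ -1.5308e+8)
x + f(-48, -184) = -306164885/2 - 84 = -306165053/2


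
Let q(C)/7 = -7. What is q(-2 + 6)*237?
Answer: -11613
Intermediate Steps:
q(C) = -49 (q(C) = 7*(-7) = -49)
q(-2 + 6)*237 = -49*237 = -11613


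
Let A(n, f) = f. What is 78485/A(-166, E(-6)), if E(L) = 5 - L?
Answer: 7135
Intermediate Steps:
78485/A(-166, E(-6)) = 78485/(5 - 1*(-6)) = 78485/(5 + 6) = 78485/11 = 78485*(1/11) = 7135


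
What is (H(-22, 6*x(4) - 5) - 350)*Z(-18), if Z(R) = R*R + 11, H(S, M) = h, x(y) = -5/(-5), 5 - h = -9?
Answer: -112560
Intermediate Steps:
h = 14 (h = 5 - 1*(-9) = 5 + 9 = 14)
x(y) = 1 (x(y) = -5*(-⅕) = 1)
H(S, M) = 14
Z(R) = 11 + R² (Z(R) = R² + 11 = 11 + R²)
(H(-22, 6*x(4) - 5) - 350)*Z(-18) = (14 - 350)*(11 + (-18)²) = -336*(11 + 324) = -336*335 = -112560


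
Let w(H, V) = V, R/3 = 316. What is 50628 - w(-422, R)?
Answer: 49680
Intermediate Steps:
R = 948 (R = 3*316 = 948)
50628 - w(-422, R) = 50628 - 1*948 = 50628 - 948 = 49680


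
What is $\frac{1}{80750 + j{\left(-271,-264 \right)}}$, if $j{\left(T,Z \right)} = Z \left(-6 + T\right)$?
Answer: $\frac{1}{153878} \approx 6.4987 \cdot 10^{-6}$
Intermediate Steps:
$\frac{1}{80750 + j{\left(-271,-264 \right)}} = \frac{1}{80750 - 264 \left(-6 - 271\right)} = \frac{1}{80750 - -73128} = \frac{1}{80750 + 73128} = \frac{1}{153878}$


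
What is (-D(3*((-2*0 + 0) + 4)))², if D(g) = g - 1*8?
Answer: 16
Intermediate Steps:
D(g) = -8 + g (D(g) = g - 8 = -8 + g)
(-D(3*((-2*0 + 0) + 4)))² = (-(-8 + 3*((-2*0 + 0) + 4)))² = (-(-8 + 3*((0 + 0) + 4)))² = (-(-8 + 3*(0 + 4)))² = (-(-8 + 3*4))² = (-(-8 + 12))² = (-1*4)² = (-4)² = 16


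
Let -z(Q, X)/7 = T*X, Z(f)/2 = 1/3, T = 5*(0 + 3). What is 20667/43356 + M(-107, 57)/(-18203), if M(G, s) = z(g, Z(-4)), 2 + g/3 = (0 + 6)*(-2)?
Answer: 126412107/263069756 ≈ 0.48053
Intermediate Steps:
T = 15 (T = 5*3 = 15)
g = -42 (g = -6 + 3*((0 + 6)*(-2)) = -6 + 3*(6*(-2)) = -6 + 3*(-12) = -6 - 36 = -42)
Z(f) = ⅔ (Z(f) = 2/3 = 2*(⅓) = ⅔)
z(Q, X) = -105*X
M(G, s) = -70 (M(G, s) = -105*⅔ = -70)
20667/43356 + M(-107, 57)/(-18203) = 20667/43356 - 70/(-18203) = 20667*(1/43356) - 70*(-1/18203) = 6889/14452 + 70/18203 = 126412107/263069756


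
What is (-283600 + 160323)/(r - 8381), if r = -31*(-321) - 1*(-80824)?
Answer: -123277/82394 ≈ -1.4962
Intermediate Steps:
r = 90775 (r = 9951 + 80824 = 90775)
(-283600 + 160323)/(r - 8381) = (-283600 + 160323)/(90775 - 8381) = -123277/82394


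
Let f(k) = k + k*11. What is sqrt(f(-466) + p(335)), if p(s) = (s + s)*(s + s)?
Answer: 38*sqrt(307) ≈ 665.81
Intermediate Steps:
p(s) = 4*s**2 (p(s) = (2*s)*(2*s) = 4*s**2)
f(k) = 12*k (f(k) = k + 11*k = 12*k)
sqrt(f(-466) + p(335)) = sqrt(12*(-466) + 4*335**2) = sqrt(-5592 + 4*112225) = sqrt(-5592 + 448900) = sqrt(443308) = 38*sqrt(307)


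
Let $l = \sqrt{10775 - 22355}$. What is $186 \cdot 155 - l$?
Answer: $28830 - 2 i \sqrt{2895} \approx 28830.0 - 107.61 i$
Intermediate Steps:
$l = 2 i \sqrt{2895}$ ($l = \sqrt{-11580} = 2 i \sqrt{2895} \approx 107.61 i$)
$186 \cdot 155 - l = 186 \cdot 155 - 2 i \sqrt{2895} = 28830 - 2 i \sqrt{2895}$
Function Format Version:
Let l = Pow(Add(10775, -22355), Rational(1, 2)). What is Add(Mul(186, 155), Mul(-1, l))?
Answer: Add(28830, Mul(-2, I, Pow(2895, Rational(1, 2)))) ≈ Add(28830., Mul(-107.61, I))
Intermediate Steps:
l = Mul(2, I, Pow(2895, Rational(1, 2))) (l = Pow(-11580, Rational(1, 2)) = Mul(2, I, Pow(2895, Rational(1, 2))) ≈ Mul(107.61, I))
Add(Mul(186, 155), Mul(-1, l)) = Add(Mul(186, 155), Mul(-1, Mul(2, I, Pow(2895, Rational(1, 2))))) = Add(28830, Mul(-2, I, Pow(2895, Rational(1, 2))))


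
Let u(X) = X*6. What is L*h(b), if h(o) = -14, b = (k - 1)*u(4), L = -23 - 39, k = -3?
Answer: 868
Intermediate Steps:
u(X) = 6*X
L = -62
b = -96 (b = (-3 - 1)*(6*4) = -4*24 = -96)
L*h(b) = -62*(-14) = 868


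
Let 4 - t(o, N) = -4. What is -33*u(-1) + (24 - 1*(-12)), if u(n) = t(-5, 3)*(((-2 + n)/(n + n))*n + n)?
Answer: 696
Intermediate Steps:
t(o, N) = 8 (t(o, N) = 4 - 1*(-4) = 4 + 4 = 8)
u(n) = -8 + 12*n (u(n) = 8*(((-2 + n)/(n + n))*n + n) = 8*(((-2 + n)/((2*n)))*n + n) = 8*(((-2 + n)*(1/(2*n)))*n + n) = 8*(((-2 + n)/(2*n))*n + n) = 8*((-1 + n/2) + n) = 8*(-1 + 3*n/2) = -8 + 12*n)
-33*u(-1) + (24 - 1*(-12)) = -33*(-8 + 12*(-1)) + (24 - 1*(-12)) = -33*(-8 - 12) + (24 + 12) = -33*(-20) + 36 = 660 + 36 = 696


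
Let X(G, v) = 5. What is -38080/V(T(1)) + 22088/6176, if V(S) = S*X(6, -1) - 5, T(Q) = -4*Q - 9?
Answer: 422729/772 ≈ 547.58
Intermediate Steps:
T(Q) = -9 - 4*Q
V(S) = -5 + 5*S (V(S) = S*5 - 5 = 5*S - 5 = -5 + 5*S)
-38080/V(T(1)) + 22088/6176 = -38080/(-5 + 5*(-9 - 4*1)) + 22088/6176 = -38080/(-5 + 5*(-9 - 4)) + 22088*(1/6176) = -38080/(-5 + 5*(-13)) + 2761/772 = -38080/(-5 - 65) + 2761/772 = -38080/(-70) + 2761/772 = -38080*(-1/70) + 2761/772 = 544 + 2761/772 = 422729/772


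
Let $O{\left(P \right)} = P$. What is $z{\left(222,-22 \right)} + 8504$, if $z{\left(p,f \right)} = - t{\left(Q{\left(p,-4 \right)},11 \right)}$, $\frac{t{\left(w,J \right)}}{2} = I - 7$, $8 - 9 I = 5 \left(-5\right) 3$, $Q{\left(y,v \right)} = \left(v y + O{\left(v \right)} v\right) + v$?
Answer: $\frac{76496}{9} \approx 8499.6$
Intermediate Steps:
$Q{\left(y,v \right)} = v + v^{2} + v y$ ($Q{\left(y,v \right)} = \left(v y + v v\right) + v = \left(v y + v^{2}\right) + v = \left(v^{2} + v y\right) + v = v + v^{2} + v y$)
$I = \frac{83}{9}$ ($I = \frac{8}{9} - \frac{5 \left(-5\right) 3}{9} = \frac{8}{9} - \frac{\left(-25\right) 3}{9} = \frac{8}{9} - - \frac{25}{3} = \frac{8}{9} + \frac{25}{3} = \frac{83}{9} \approx 9.2222$)
$t{\left(w,J \right)} = \frac{40}{9}$ ($t{\left(w,J \right)} = 2 \left(\frac{83}{9} - 7\right) = 2 \cdot \frac{20}{9} = \frac{40}{9}$)
$z{\left(p,f \right)} = - \frac{40}{9}$ ($z{\left(p,f \right)} = \left(-1\right) \frac{40}{9} = - \frac{40}{9}$)
$z{\left(222,-22 \right)} + 8504 = - \frac{40}{9} + 8504 = \frac{76496}{9}$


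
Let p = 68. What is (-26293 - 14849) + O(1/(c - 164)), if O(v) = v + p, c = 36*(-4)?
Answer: -12650793/308 ≈ -41074.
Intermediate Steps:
c = -144
O(v) = 68 + v (O(v) = v + 68 = 68 + v)
(-26293 - 14849) + O(1/(c - 164)) = (-26293 - 14849) + (68 + 1/(-144 - 164)) = -41142 + (68 + 1/(-308)) = -41142 + (68 - 1/308) = -41142 + 20943/308 = -12650793/308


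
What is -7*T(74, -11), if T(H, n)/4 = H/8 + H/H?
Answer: -287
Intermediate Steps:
T(H, n) = 4 + H/2 (T(H, n) = 4*(H/8 + H/H) = 4*(H*(⅛) + 1) = 4*(H/8 + 1) = 4*(1 + H/8) = 4 + H/2)
-7*T(74, -11) = -7*(4 + (½)*74) = -7*(4 + 37) = -7*41 = -287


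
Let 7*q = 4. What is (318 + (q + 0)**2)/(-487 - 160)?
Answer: -15598/31703 ≈ -0.49200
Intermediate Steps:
q = 4/7 (q = (1/7)*4 = 4/7 ≈ 0.57143)
(318 + (q + 0)**2)/(-487 - 160) = (318 + (4/7 + 0)**2)/(-487 - 160) = (318 + (4/7)**2)/(-647) = (318 + 16/49)*(-1/647) = (15598/49)*(-1/647) = -15598/31703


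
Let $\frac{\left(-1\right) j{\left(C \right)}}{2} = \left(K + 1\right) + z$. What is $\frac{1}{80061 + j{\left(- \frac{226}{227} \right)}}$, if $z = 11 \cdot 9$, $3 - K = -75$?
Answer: $\frac{1}{79705} \approx 1.2546 \cdot 10^{-5}$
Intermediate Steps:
$K = 78$ ($K = 3 - -75 = 3 + 75 = 78$)
$z = 99$
$j{\left(C \right)} = -356$ ($j{\left(C \right)} = - 2 \left(\left(78 + 1\right) + 99\right) = - 2 \left(79 + 99\right) = \left(-2\right) 178 = -356$)
$\frac{1}{80061 + j{\left(- \frac{226}{227} \right)}} = \frac{1}{80061 - 356} = \frac{1}{79705}$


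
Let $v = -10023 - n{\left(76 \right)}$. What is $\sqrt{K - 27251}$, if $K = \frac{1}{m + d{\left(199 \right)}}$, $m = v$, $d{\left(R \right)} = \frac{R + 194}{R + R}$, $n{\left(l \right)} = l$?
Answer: $\frac{11 i \sqrt{3637768285988553}}{4019009} \approx 165.08 i$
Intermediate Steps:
$d{\left(R \right)} = \frac{194 + R}{2 R}$
$v = -10099$ ($v = -10023 - 76 = -10099$)
$m = -10099$
$K = - \frac{398}{4019009}$ ($K = \frac{1}{-10099 + \frac{194 + 199}{2 \cdot 199}} = \frac{1}{-10099 + \frac{1}{2} \cdot \frac{1}{199} \cdot 393} = \frac{1}{-10099 + \frac{393}{398}} = \frac{1}{- \frac{4019009}{398}} = - \frac{398}{4019009} \approx -9.9029 \cdot 10^{-5}$)
$\sqrt{K - 27251} = \sqrt{- \frac{398}{4019009} - 27251} = \sqrt{- \frac{109522014657}{4019009}} = \frac{11 i \sqrt{3637768285988553}}{4019009}$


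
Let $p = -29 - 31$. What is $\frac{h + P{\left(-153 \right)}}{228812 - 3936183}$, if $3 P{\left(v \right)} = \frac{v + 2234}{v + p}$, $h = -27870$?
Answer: $\frac{17811011}{2369010069} \approx 0.0075183$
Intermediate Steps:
$p = -60$
$P{\left(v \right)} = \frac{2234 + v}{3 \left(-60 + v\right)}$ ($P{\left(v \right)} = \frac{\left(v + 2234\right) \frac{1}{v - 60}}{3} = \frac{\left(2234 + v\right) \frac{1}{-60 + v}}{3} = \frac{\frac{1}{-60 + v} \left(2234 + v\right)}{3} = \frac{2234 + v}{3 \left(-60 + v\right)}$)
$\frac{h + P{\left(-153 \right)}}{228812 - 3936183} = \frac{-27870 + \frac{2234 - 153}{3 \left(-60 - 153\right)}}{228812 - 3936183} = \frac{-27870 + \frac{1}{3} \frac{1}{-213} \cdot 2081}{-3707371} = \left(-27870 + \frac{1}{3} \left(- \frac{1}{213}\right) 2081\right) \left(- \frac{1}{3707371}\right) = \left(-27870 - \frac{2081}{639}\right) \left(- \frac{1}{3707371}\right) = \left(- \frac{17811011}{639}\right) \left(- \frac{1}{3707371}\right) = \frac{17811011}{2369010069}$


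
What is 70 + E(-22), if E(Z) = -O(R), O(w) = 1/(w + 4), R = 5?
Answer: 629/9 ≈ 69.889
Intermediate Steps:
O(w) = 1/(4 + w)
E(Z) = -1/9 (E(Z) = -1/(4 + 5) = -1/9)
70 + E(-22) = 70 - 1/9 = 629/9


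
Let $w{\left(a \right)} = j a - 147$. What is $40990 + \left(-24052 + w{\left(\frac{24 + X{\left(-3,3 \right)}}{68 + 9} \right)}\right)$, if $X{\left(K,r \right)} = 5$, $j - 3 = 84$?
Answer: $\frac{1295430}{77} \approx 16824.0$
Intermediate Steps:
$j = 87$ ($j = 3 + 84 = 87$)
$w{\left(a \right)} = -147 + 87 a$ ($w{\left(a \right)} = 87 a - 147 = -147 + 87 a$)
$40990 + \left(-24052 + w{\left(\frac{24 + X{\left(-3,3 \right)}}{68 + 9} \right)}\right) = 40990 - \left(24199 - \frac{87 \left(24 + 5\right)}{68 + 9}\right) = 40990 - \left(24199 - \frac{2523}{77}\right) = 40990 - \left(24199 - 2523 \cdot \frac{1}{77}\right) = 40990 + \left(-24052 + \left(-147 + 87 \cdot \frac{29}{77}\right)\right) = 40990 + \left(-24052 + \left(-147 + \frac{2523}{77}\right)\right) = 40990 - \frac{1860800}{77} = \frac{1295430}{77}$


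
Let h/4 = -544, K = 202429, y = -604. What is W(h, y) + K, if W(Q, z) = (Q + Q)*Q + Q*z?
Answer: 10986685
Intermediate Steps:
h = -2176 (h = 4*(-544) = -2176)
W(Q, z) = 2*Q² + Q*z (W(Q, z) = (2*Q)*Q + Q*z = 2*Q² + Q*z)
W(h, y) + K = -2176*(-604 + 2*(-2176)) + 202429 = -2176*(-604 - 4352) + 202429 = -2176*(-4956) + 202429 = 10784256 + 202429 = 10986685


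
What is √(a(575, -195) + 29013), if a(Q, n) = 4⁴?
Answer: √29269 ≈ 171.08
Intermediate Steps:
a(Q, n) = 256
√(a(575, -195) + 29013) = √(256 + 29013) = √29269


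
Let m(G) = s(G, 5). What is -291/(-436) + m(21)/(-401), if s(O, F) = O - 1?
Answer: 107971/174836 ≈ 0.61756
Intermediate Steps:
s(O, F) = -1 + O
m(G) = -1 + G
-291/(-436) + m(21)/(-401) = -291/(-436) + (-1 + 21)/(-401) = -291*(-1/436) + 20*(-1/401) = 291/436 - 20/401 = 107971/174836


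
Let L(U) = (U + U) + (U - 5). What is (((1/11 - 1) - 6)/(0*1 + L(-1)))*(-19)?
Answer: -361/22 ≈ -16.409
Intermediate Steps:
L(U) = -5 + 3*U (L(U) = 2*U + (-5 + U) = -5 + 3*U)
(((1/11 - 1) - 6)/(0*1 + L(-1)))*(-19) = (((1/11 - 1) - 6)/(0*1 + (-5 + 3*(-1))))*(-19) = (((1/11 - 1) - 6)/(0 + (-5 - 3)))*(-19) = ((-10/11 - 6)/(0 - 8))*(-19) = (-76/11/(-8))*(-19) = -⅛*(-76/11)*(-19) = (19/22)*(-19) = -361/22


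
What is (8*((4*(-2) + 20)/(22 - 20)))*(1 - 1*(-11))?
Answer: 576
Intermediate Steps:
(8*((4*(-2) + 20)/(22 - 20)))*(1 - 1*(-11)) = (8*((-8 + 20)/2))*(1 + 11) = (8*(12*(½)))*12 = (8*6)*12 = 48*12 = 576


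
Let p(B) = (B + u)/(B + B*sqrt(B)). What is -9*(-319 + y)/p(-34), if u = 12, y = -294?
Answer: 93789/11 + 93789*I*sqrt(34)/11 ≈ 8526.3 + 49716.0*I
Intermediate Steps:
p(B) = (12 + B)/(B + B**(3/2)) (p(B) = (B + 12)/(B + B*sqrt(B)) = (12 + B)/(B + B**(3/2)))
-9*(-319 + y)/p(-34) = -9*(-319 - 294)/((12 - 34)/(-34 + (-34)**(3/2))) = -(-5517)/(-22/(-34 - 34*I*sqrt(34))) = -(-5517)/((-22/(-34 - 34*I*sqrt(34)))) = -(-5517)*(17/11 + 17*I*sqrt(34)/11) = -9*(-10421/11 - 10421*I*sqrt(34)/11) = 93789/11 + 93789*I*sqrt(34)/11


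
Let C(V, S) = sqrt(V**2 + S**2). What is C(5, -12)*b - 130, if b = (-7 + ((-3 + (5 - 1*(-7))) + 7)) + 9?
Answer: 104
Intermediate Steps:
b = 18 (b = (-7 + ((-3 + (5 + 7)) + 7)) + 9 = (-7 + ((-3 + 12) + 7)) + 9 = (-7 + (9 + 7)) + 9 = (-7 + 16) + 9 = 9 + 9 = 18)
C(V, S) = sqrt(S**2 + V**2)
C(5, -12)*b - 130 = sqrt((-12)**2 + 5**2)*18 - 130 = sqrt(144 + 25)*18 - 130 = sqrt(169)*18 - 130 = 13*18 - 130 = 234 - 130 = 104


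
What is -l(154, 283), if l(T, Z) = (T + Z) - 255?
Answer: -182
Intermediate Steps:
l(T, Z) = -255 + T + Z
-l(154, 283) = -(-255 + 154 + 283) = -1*182 = -182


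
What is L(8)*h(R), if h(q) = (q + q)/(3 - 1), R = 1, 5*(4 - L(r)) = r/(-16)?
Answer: 41/10 ≈ 4.1000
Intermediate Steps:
L(r) = 4 + r/80 (L(r) = 4 - r/(5*(-16)) = 4 - r*(-1)/(5*16) = 4 - (-1)*r/80 = 4 + r/80)
h(q) = q (h(q) = (2*q)/2 = (2*q)*(½) = q)
L(8)*h(R) = (4 + (1/80)*8)*1 = (4 + ⅒)*1 = (41/10)*1 = 41/10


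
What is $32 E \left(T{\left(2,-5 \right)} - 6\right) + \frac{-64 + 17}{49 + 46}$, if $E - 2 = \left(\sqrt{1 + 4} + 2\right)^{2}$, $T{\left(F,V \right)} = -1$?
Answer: $- \frac{234127}{95} - 896 \sqrt{5} \approx -4468.0$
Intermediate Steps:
$E = 2 + \left(2 + \sqrt{5}\right)^{2}$ ($E = 2 + \left(\sqrt{1 + 4} + 2\right)^{2} = 2 + \left(\sqrt{5} + 2\right)^{2} = 2 + \left(2 + \sqrt{5}\right)^{2} \approx 19.944$)
$32 E \left(T{\left(2,-5 \right)} - 6\right) + \frac{-64 + 17}{49 + 46} = 32 \left(11 + 4 \sqrt{5}\right) \left(-1 - 6\right) + \frac{-64 + 17}{49 + 46} = 32 \left(11 + 4 \sqrt{5}\right) \left(-7\right) - \frac{47}{95} = 32 \left(-77 - 28 \sqrt{5}\right) - \frac{47}{95} = \left(-2464 - 896 \sqrt{5}\right) - \frac{47}{95} = - \frac{234127}{95} - 896 \sqrt{5}$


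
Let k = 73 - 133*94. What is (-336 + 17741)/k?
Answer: -17405/12429 ≈ -1.4004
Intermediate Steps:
k = -12429 (k = 73 - 12502 = -12429)
(-336 + 17741)/k = (-336 + 17741)/(-12429) = 17405*(-1/12429) = -17405/12429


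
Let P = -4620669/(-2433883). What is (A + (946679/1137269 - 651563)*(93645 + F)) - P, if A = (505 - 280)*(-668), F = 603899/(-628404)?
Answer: -26532545296575210953772852677/434852376575977227 ≈ -6.1015e+10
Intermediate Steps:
P = 4620669/2433883 (P = -4620669*(-1/2433883) = 4620669/2433883 ≈ 1.8985)
F = -603899/628404 (F = 603899*(-1/628404) = -603899/628404 ≈ -0.96100)
A = -150300 (A = 225*(-668) = -150300)
(A + (946679/1137269 - 651563)*(93645 + F)) - P = (-150300 + (946679/1137269 - 651563)*(93645 - 603899/628404)) - 1*4620669/2433883 = (-150300 + (946679*(1/1137269) - 651563)*(58846288681/628404)) - 4620669/2433883 = (-150300 + (946679/1137269 - 651563)*(58846288681/628404)) - 4620669/2433883 = (-150300 - 741001454768/1137269*58846288681/628404) - 4620669/2433883 = (-150300 - 10901296380079672970252/178666097169) - 4620669/2433883 = -10901323233594077470952/178666097169 - 4620669/2433883 = -26532545296575210953772852677/434852376575977227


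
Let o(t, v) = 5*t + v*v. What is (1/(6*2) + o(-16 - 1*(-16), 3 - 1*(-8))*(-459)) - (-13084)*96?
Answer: 14406301/12 ≈ 1.2005e+6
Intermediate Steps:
o(t, v) = v**2 + 5*t (o(t, v) = 5*t + v**2 = v**2 + 5*t)
(1/(6*2) + o(-16 - 1*(-16), 3 - 1*(-8))*(-459)) - (-13084)*96 = (1/(6*2) + ((3 - 1*(-8))**2 + 5*(-16 - 1*(-16)))*(-459)) - (-13084)*96 = (1/12 + ((3 + 8)**2 + 5*(-16 + 16))*(-459)) - 1*(-1256064) = (1/12 + (11**2 + 5*0)*(-459)) + 1256064 = (1/12 + (121 + 0)*(-459)) + 1256064 = (1/12 + 121*(-459)) + 1256064 = (1/12 - 55539) + 1256064 = -666467/12 + 1256064 = 14406301/12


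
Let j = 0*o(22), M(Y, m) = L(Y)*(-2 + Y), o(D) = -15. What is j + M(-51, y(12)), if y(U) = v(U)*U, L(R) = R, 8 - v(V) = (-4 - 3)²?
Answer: 2703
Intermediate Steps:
v(V) = -41 (v(V) = 8 - (-4 - 3)² = 8 - 1*(-7)² = 8 - 1*49 = 8 - 49 = -41)
y(U) = -41*U
M(Y, m) = Y*(-2 + Y)
j = 0 (j = 0*(-15) = 0)
j + M(-51, y(12)) = 0 - 51*(-2 - 51) = 0 - 51*(-53) = 0 + 2703 = 2703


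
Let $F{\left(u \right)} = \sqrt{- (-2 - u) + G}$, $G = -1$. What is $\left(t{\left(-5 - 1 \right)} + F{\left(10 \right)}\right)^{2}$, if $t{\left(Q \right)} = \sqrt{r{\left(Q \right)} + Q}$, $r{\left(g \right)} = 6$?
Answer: $11$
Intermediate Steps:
$t{\left(Q \right)} = \sqrt{6 + Q}$
$F{\left(u \right)} = \sqrt{1 + u}$ ($F{\left(u \right)} = \sqrt{- (-2 - u) - 1} = \sqrt{\left(2 + u\right) - 1} = \sqrt{1 + u}$)
$\left(t{\left(-5 - 1 \right)} + F{\left(10 \right)}\right)^{2} = \left(\sqrt{6 - 6} + \sqrt{1 + 10}\right)^{2} = \left(\sqrt{6 - 6} + \sqrt{11}\right)^{2} = \left(\sqrt{0} + \sqrt{11}\right)^{2} = \left(0 + \sqrt{11}\right)^{2} = \left(\sqrt{11}\right)^{2} = 11$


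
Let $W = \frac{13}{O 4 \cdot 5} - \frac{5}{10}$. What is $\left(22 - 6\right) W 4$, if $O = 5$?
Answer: $- \frac{592}{25} \approx -23.68$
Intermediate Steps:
$W = - \frac{37}{100}$ ($W = \frac{13}{5 \cdot 4 \cdot 5} - \frac{5}{10} = \frac{13}{20 \cdot 5} - \frac{1}{2} = \frac{13}{100} - \frac{1}{2} = - \frac{37}{100} \approx -0.37$)
$\left(22 - 6\right) W 4 = \left(22 - 6\right) \left(- \frac{37}{100}\right) 4 = 16 \left(- \frac{37}{100}\right) 4 = \left(- \frac{148}{25}\right) 4 = - \frac{592}{25}$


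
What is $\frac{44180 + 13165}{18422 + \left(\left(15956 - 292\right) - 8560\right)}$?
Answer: $\frac{57345}{25526} \approx 2.2465$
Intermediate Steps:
$\frac{44180 + 13165}{18422 + \left(\left(15956 - 292\right) - 8560\right)} = \frac{57345}{18422 + \left(15664 - 8560\right)} = \frac{57345}{18422 + 7104} = \frac{57345}{25526}$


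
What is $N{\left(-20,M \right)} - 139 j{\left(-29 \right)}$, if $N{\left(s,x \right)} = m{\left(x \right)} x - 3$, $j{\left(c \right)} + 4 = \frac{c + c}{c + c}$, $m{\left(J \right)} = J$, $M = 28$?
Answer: $1198$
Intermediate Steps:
$j{\left(c \right)} = -3$ ($j{\left(c \right)} = -4 + \frac{c + c}{c + c} = -4 + \frac{2 c}{2 c} = -4 + 2 c \frac{1}{2 c} = -4 + 1 = -3$)
$N{\left(s,x \right)} = -3 + x^{2}$ ($N{\left(s,x \right)} = x x - 3 = x^{2} - 3 = -3 + x^{2}$)
$N{\left(-20,M \right)} - 139 j{\left(-29 \right)} = \left(-3 + 28^{2}\right) - -417 = \left(-3 + 784\right) + 417 = 781 + 417 = 1198$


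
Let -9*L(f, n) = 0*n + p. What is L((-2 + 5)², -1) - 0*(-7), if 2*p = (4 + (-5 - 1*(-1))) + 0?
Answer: 0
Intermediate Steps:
p = 0 (p = ((4 + (-5 - 1*(-1))) + 0)/2 = ((4 + (-5 + 1)) + 0)/2 = ((4 - 4) + 0)/2 = (0 + 0)/2 = (½)*0 = 0)
L(f, n) = 0 (L(f, n) = -(0*n + 0)/9 = -(0 + 0)/9 = -⅑*0 = 0)
L((-2 + 5)², -1) - 0*(-7) = 0 - 0*(-7) = 0 - 135*0 = 0 + 0 = 0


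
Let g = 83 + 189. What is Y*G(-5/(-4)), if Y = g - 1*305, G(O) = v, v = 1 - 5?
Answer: 132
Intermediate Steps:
g = 272
v = -4
G(O) = -4
Y = -33 (Y = 272 - 1*305 = 272 - 305 = -33)
Y*G(-5/(-4)) = -33*(-4) = 132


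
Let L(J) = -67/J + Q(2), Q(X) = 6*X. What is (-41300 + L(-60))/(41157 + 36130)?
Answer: -2477213/4637220 ≈ -0.53420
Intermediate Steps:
L(J) = 12 - 67/J (L(J) = -67/J + 6*2 = -67/J + 12 = 12 - 67/J)
(-41300 + L(-60))/(41157 + 36130) = (-41300 + (12 - 67/(-60)))/(41157 + 36130) = (-41300 + (12 - 67*(-1/60)))/77287 = (-41300 + (12 + 67/60))*(1/77287) = (-41300 + 787/60)*(1/77287) = -2477213/60*1/77287 = -2477213/4637220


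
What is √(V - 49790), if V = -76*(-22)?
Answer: 7*I*√982 ≈ 219.36*I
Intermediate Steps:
V = 1672
√(V - 49790) = √(1672 - 49790) = √(-48118) = 7*I*√982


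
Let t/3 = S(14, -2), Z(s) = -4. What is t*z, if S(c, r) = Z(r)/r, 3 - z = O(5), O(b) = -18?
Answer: 126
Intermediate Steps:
z = 21 (z = 3 - 1*(-18) = 3 + 18 = 21)
S(c, r) = -4/r
t = 6 (t = 3*(-4/(-2)) = 3*(-4*(-½)) = 3*2 = 6)
t*z = 6*21 = 126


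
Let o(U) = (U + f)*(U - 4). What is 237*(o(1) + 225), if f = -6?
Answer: 56880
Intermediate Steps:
o(U) = (-6 + U)*(-4 + U) (o(U) = (U - 6)*(U - 4) = (-6 + U)*(-4 + U))
237*(o(1) + 225) = 237*((24 + 1² - 10*1) + 225) = 237*((24 + 1 - 10) + 225) = 237*(15 + 225) = 237*240 = 56880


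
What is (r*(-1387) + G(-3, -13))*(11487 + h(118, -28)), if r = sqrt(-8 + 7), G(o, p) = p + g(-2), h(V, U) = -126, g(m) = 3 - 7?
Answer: -193137 - 15757707*I ≈ -1.9314e+5 - 1.5758e+7*I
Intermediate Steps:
g(m) = -4
G(o, p) = -4 + p (G(o, p) = p - 4 = -4 + p)
r = I (r = sqrt(-1) = I ≈ 1.0*I)
(r*(-1387) + G(-3, -13))*(11487 + h(118, -28)) = (I*(-1387) + (-4 - 13))*(11487 - 126) = (-1387*I - 17)*11361 = (-17 - 1387*I)*11361 = -193137 - 15757707*I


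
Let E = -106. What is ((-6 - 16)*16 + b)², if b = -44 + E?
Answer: 252004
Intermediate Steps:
b = -150 (b = -44 - 106 = -150)
((-6 - 16)*16 + b)² = ((-6 - 16)*16 - 150)² = (-22*16 - 150)² = (-352 - 150)² = (-502)² = 252004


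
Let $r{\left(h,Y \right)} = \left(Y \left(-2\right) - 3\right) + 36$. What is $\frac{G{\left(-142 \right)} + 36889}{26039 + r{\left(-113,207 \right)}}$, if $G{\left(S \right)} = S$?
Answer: $\frac{36747}{25658} \approx 1.4322$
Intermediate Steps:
$r{\left(h,Y \right)} = 33 - 2 Y$ ($r{\left(h,Y \right)} = \left(- 2 Y - 3\right) + 36 = \left(-3 - 2 Y\right) + 36 = 33 - 2 Y$)
$\frac{G{\left(-142 \right)} + 36889}{26039 + r{\left(-113,207 \right)}} = \frac{-142 + 36889}{26039 + \left(33 - 414\right)} = \frac{36747}{26039 + \left(33 - 414\right)} = \frac{36747}{26039 - 381} = \frac{36747}{25658}$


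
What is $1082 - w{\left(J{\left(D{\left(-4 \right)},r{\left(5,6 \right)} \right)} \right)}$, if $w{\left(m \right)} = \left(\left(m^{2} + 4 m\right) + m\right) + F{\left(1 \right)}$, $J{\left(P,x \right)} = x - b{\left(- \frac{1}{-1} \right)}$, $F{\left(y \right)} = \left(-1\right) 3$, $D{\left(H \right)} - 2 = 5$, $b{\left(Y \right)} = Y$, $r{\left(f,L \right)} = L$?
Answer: $1035$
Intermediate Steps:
$D{\left(H \right)} = 7$ ($D{\left(H \right)} = 2 + 5 = 7$)
$F{\left(y \right)} = -3$
$J{\left(P,x \right)} = -1 + x$ ($J{\left(P,x \right)} = x - - \frac{1}{-1} = x - \left(-1\right) \left(-1\right) = x - 1 = -1 + x$)
$w{\left(m \right)} = -3 + m^{2} + 5 m$ ($w{\left(m \right)} = \left(\left(m^{2} + 4 m\right) + m\right) - 3 = \left(m^{2} + 5 m\right) - 3 = -3 + m^{2} + 5 m$)
$1082 - w{\left(J{\left(D{\left(-4 \right)},r{\left(5,6 \right)} \right)} \right)} = 1082 - \left(-3 + \left(-1 + 6\right)^{2} + 5 \left(-1 + 6\right)\right) = 1082 - \left(-3 + 5^{2} + 5 \cdot 5\right) = 1082 - \left(-3 + 25 + 25\right) = 1082 - 47 = 1035$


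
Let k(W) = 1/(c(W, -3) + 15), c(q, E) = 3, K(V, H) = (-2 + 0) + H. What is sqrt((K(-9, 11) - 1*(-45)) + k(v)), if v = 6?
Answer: sqrt(1946)/6 ≈ 7.3522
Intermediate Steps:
K(V, H) = -2 + H
k(W) = 1/18 (k(W) = 1/(3 + 15) = 1/18)
sqrt((K(-9, 11) - 1*(-45)) + k(v)) = sqrt(((-2 + 11) - 1*(-45)) + 1/18) = sqrt((9 + 45) + 1/18) = sqrt(54 + 1/18) = sqrt(973/18) = sqrt(1946)/6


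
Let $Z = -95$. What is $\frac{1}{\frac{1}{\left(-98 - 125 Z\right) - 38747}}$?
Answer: $-26970$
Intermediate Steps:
$\frac{1}{\frac{1}{\left(-98 - 125 Z\right) - 38747}} = \frac{1}{\frac{1}{\left(-98 - -11875\right) - 38747}} = \frac{1}{\frac{1}{\left(-98 + 11875\right) - 38747}} = \frac{1}{\frac{1}{11777 - 38747}} = \frac{1}{\frac{1}{-26970}} = \frac{1}{- \frac{1}{26970}} = -26970$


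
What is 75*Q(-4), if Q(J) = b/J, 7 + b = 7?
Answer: 0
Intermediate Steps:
b = 0 (b = -7 + 7 = 0)
Q(J) = 0 (Q(J) = 0/J = 0)
75*Q(-4) = 75*0 = 0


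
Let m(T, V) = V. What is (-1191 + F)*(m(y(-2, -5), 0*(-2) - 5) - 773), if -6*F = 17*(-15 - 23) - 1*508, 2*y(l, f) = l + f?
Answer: 2330888/3 ≈ 7.7696e+5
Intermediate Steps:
y(l, f) = f/2 + l/2 (y(l, f) = (l + f)/2 = (f + l)/2 = f/2 + l/2)
F = 577/3 (F = -(17*(-15 - 23) - 1*508)/6 = -(17*(-38) - 508)/6 = -(-646 - 508)/6 = -⅙*(-1154) = 577/3 ≈ 192.33)
(-1191 + F)*(m(y(-2, -5), 0*(-2) - 5) - 773) = (-1191 + 577/3)*((0*(-2) - 5) - 773) = -2996*((0 - 5) - 773)/3 = -2996*(-5 - 773)/3 = -2996/3*(-778) = 2330888/3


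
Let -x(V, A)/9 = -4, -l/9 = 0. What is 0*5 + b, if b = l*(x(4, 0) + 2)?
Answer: 0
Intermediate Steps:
l = 0 (l = -9*0 = 0)
x(V, A) = 36 (x(V, A) = -9*(-4) = 36)
b = 0 (b = 0*(36 + 2) = 0*38 = 0)
0*5 + b = 0*5 + 0 = 0 + 0 = 0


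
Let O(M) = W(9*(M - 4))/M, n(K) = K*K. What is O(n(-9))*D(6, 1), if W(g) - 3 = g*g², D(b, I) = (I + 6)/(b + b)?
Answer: 194140660/81 ≈ 2.3968e+6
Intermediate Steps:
D(b, I) = (6 + I)/(2*b) (D(b, I) = (6 + I)/((2*b)) = (6 + I)*(1/(2*b)) = (6 + I)/(2*b))
W(g) = 3 + g³ (W(g) = 3 + g*g² = 3 + g³)
n(K) = K²
O(M) = (3 + (-36 + 9*M)³)/M (O(M) = (3 + (9*(M - 4))³)/M = (3 + (9*(-4 + M))³)/M = (3 + (-36 + 9*M)³)/M)
O(n(-9))*D(6, 1) = (3*(1 + 243*(-4 + (-9)²)³)/((-9)²))*((½)*(6 + 1)/6) = (3*(1 + 243*(-4 + 81)³)/81)*((½)*(⅙)*7) = (3*(1/81)*(1 + 243*77³))*(7/12) = (3*(1/81)*(1 + 243*456533))*(7/12) = (3*(1/81)*(1 + 110937519))*(7/12) = (3*(1/81)*110937520)*(7/12) = (110937520/27)*(7/12) = 194140660/81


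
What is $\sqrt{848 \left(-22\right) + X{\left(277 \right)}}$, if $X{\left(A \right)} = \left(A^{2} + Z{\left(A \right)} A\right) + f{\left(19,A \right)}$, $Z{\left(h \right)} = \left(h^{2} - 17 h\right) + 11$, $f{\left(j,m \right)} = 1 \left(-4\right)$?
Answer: $4 \sqrt{1250666} \approx 4473.3$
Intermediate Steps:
$f{\left(j,m \right)} = -4$
$Z{\left(h \right)} = 11 + h^{2} - 17 h$
$X{\left(A \right)} = -4 + A^{2} + A \left(11 + A^{2} - 17 A\right)$ ($X{\left(A \right)} = \left(A^{2} + \left(11 + A^{2} - 17 A\right) A\right) - 4 = \left(A^{2} + A \left(11 + A^{2} - 17 A\right)\right) - 4 = -4 + A^{2} + A \left(11 + A^{2} - 17 A\right)$)
$\sqrt{848 \left(-22\right) + X{\left(277 \right)}} = \sqrt{848 \left(-22\right) + \left(-4 + 277^{3} - 16 \cdot 277^{2} + 11 \cdot 277\right)} = \sqrt{-18656 + \left(-4 + 21253933 - 1227664 + 3047\right)} = \sqrt{-18656 + 20029312} = \sqrt{20010656} = 4 \sqrt{1250666}$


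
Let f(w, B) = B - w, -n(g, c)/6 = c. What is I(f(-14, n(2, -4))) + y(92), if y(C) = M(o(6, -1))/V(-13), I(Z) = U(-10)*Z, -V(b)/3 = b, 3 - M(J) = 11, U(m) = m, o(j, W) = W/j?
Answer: -14828/39 ≈ -380.21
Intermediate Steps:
n(g, c) = -6*c
M(J) = -8 (M(J) = 3 - 1*11 = 3 - 11 = -8)
V(b) = -3*b
I(Z) = -10*Z
y(C) = -8/39 (y(C) = -8/((-3*(-13))) = -8/39)
I(f(-14, n(2, -4))) + y(92) = -10*(-6*(-4) - 1*(-14)) - 8/39 = -10*(24 + 14) - 8/39 = -10*38 - 8/39 = -380 - 8/39 = -14828/39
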